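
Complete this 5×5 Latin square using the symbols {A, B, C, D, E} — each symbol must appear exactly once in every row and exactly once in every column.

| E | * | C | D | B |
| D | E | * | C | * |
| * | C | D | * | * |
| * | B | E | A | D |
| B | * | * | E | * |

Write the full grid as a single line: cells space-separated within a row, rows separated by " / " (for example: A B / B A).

E A C D B / D E B C A / A C D B E / C B E A D / B D A E C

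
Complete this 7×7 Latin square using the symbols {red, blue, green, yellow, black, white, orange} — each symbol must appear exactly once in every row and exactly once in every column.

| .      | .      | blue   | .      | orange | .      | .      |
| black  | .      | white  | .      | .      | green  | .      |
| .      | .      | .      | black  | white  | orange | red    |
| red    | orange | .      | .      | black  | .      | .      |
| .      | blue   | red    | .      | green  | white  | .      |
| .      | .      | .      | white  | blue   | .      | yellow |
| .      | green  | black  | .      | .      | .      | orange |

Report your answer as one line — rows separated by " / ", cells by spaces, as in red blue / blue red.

At row 2, column 7: row 2 has {green,black,white}; column 7 has {red,yellow,orange}; that leaves blue.
At row 3, column 2: row 3 has {red,black,white,orange}; column 2 has {blue,green,orange}; that leaves yellow.
At row 3, column 3: row 3 has {red,yellow,black,white,orange}; column 3 has {red,blue,black,white}; that leaves green.
At row 4, column 3: row 4 has {red,black,orange}; column 3 has {red,blue,green,black,white}; that leaves yellow.
At row 4, column 6: row 4 has {red,yellow,black,orange}; column 6 has {green,white,orange}; that leaves blue.
At row 5, column 7: row 5 has {red,blue,green,white}; column 7 has {red,blue,yellow,orange}; that leaves black.
At row 6, column 3: row 6 has {blue,yellow,white}; column 3 has {red,blue,green,yellow,black,white}; that leaves orange.
At row 2, column 2: row 2 has {blue,green,black,white}; column 2 has {blue,green,yellow,orange}; that leaves red.
At row 2, column 5: row 2 has {red,blue,green,black,white}; column 5 has {blue,green,black,white,orange}; that leaves yellow.
At row 3, column 1: row 3 has {red,green,yellow,black,white,orange}; column 1 has {red,black}; that leaves blue.
At row 4, column 4: row 4 has {red,blue,yellow,black,orange}; column 4 has {black,white}; that leaves green.
At row 4, column 7: row 4 has {red,blue,green,yellow,black,orange}; column 7 has {red,blue,yellow,black,orange}; that leaves white.
At row 6, column 1: row 6 has {blue,yellow,white,orange}; column 1 has {red,blue,black}; that leaves green.
At row 6, column 2: row 6 has {blue,green,yellow,white,orange}; column 2 has {red,blue,green,yellow,orange}; that leaves black.
At row 6, column 6: row 6 has {blue,green,yellow,black,white,orange}; column 6 has {blue,green,white,orange}; that leaves red.
At row 7, column 5: row 7 has {green,black,orange}; column 5 has {blue,green,yellow,black,white,orange}; that leaves red.
At row 7, column 6: row 7 has {red,green,black,orange}; column 6 has {red,blue,green,white,orange}; that leaves yellow.
At row 1, column 2: row 1 has {blue,orange}; column 2 has {red,blue,green,yellow,black,orange}; that leaves white.
At row 1, column 6: row 1 has {blue,white,orange}; column 6 has {red,blue,green,yellow,white,orange}; that leaves black.
At row 1, column 7: row 1 has {blue,black,white,orange}; column 7 has {red,blue,yellow,black,white,orange}; that leaves green.
At row 2, column 4: row 2 has {red,blue,green,yellow,black,white}; column 4 has {green,black,white}; that leaves orange.
At row 5, column 4: row 5 has {red,blue,green,black,white}; column 4 has {green,black,white,orange}; that leaves yellow.
At row 7, column 1: row 7 has {red,green,yellow,black,orange}; column 1 has {red,blue,green,black}; that leaves white.
At row 7, column 4: row 7 has {red,green,yellow,black,white,orange}; column 4 has {green,yellow,black,white,orange}; that leaves blue.
At row 1, column 1: row 1 has {blue,green,black,white,orange}; column 1 has {red,blue,green,black,white}; that leaves yellow.
At row 1, column 4: row 1 has {blue,green,yellow,black,white,orange}; column 4 has {blue,green,yellow,black,white,orange}; that leaves red.
At row 5, column 1: row 5 has {red,blue,green,yellow,black,white}; column 1 has {red,blue,green,yellow,black,white}; that leaves orange.

yellow white blue red orange black green / black red white orange yellow green blue / blue yellow green black white orange red / red orange yellow green black blue white / orange blue red yellow green white black / green black orange white blue red yellow / white green black blue red yellow orange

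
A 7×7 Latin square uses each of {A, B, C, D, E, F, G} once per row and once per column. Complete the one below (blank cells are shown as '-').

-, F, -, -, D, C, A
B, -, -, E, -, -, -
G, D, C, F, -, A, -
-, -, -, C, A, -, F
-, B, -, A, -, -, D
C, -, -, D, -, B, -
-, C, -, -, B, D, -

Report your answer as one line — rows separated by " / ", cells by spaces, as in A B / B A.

(r1,c1) = E
(r3,c5) = E
(r3,c7) = B
(r4,c1) = D
(r5,c1) = F
(r7,c1) = A
(r7,c4) = G
(r7,c7) = E
(r1,c4) = B
(r6,c7) = G
(r7,c3) = F
(r1,c3) = G
(r2,c7) = C
(r5,c3) = E
(r5,c6) = G
(r6,c3) = A
(r6,c5) = F
(r2,c3) = D
(r2,c5) = G
(r2,c6) = F
(r4,c3) = B
(r4,c6) = E
(r5,c5) = C
(r6,c2) = E
(r2,c2) = A
(r4,c2) = G

E F G B D C A / B A D E G F C / G D C F E A B / D G B C A E F / F B E A C G D / C E A D F B G / A C F G B D E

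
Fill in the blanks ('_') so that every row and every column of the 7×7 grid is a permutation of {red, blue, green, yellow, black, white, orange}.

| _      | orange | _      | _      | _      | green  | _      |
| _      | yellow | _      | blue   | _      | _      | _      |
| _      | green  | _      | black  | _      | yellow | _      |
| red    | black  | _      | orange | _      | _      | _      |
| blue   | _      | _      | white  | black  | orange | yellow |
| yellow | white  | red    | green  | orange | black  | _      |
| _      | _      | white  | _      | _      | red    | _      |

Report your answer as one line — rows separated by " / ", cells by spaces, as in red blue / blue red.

row 2 has {blue,yellow}; column 6 has {red,green,yellow,black,orange} — only white is left for (r2,c6).
row 4 has {red,black,orange}; column 6 has {red,green,yellow,black,white,orange} — only blue is left for (r4,c6).
row 5 has {blue,yellow,black,white,orange}; column 2 has {green,yellow,black,white,orange} — only red is left for (r5,c2).
row 5 has {red,blue,yellow,black,white,orange}; column 3 has {red,white} — only green is left for (r5,c3).
row 6 has {red,green,yellow,black,white,orange}; column 7 has {yellow} — only blue is left for (r6,c7).
row 7 has {red,white}; column 2 has {red,green,yellow,black,white,orange} — only blue is left for (r7,c2).
row 7 has {red,blue,white}; column 4 has {blue,green,black,white,orange} — only yellow is left for (r7,c4).
row 7 has {red,blue,yellow,white}; column 5 has {black,orange} — only green is left for (r7,c5).
row 1 has {green,orange}; column 4 has {blue,green,yellow,black,white,orange} — only red is left for (r1,c4).
row 2 has {blue,yellow,white}; column 5 has {green,black,orange} — only red is left for (r2,c5).
row 4 has {red,blue,black,orange}; column 3 has {red,green,white} — only yellow is left for (r4,c3).
row 4 has {red,blue,yellow,black,orange}; column 5 has {red,green,black,orange} — only white is left for (r4,c5).
row 4 has {red,blue,yellow,black,white,orange}; column 7 has {blue,yellow} — only green is left for (r4,c7).
row 3 has {green,yellow,black}; column 5 has {red,green,black,white,orange} — only blue is left for (r3,c5).
row 1 has {red,green,orange}; column 5 has {red,blue,green,black,white,orange} — only yellow is left for (r1,c5).
row 3 has {blue,green,yellow,black}; column 3 has {red,green,yellow,white} — only orange is left for (r3,c3).
row 2 has {red,blue,yellow,white}; column 3 has {red,green,yellow,white,orange} — only black is left for (r2,c3).
row 2 has {red,blue,yellow,black,white}; column 7 has {blue,green,yellow} — only orange is left for (r2,c7).
row 3 has {blue,green,yellow,black,orange}; column 1 has {red,blue,yellow} — only white is left for (r3,c1).
row 3 has {blue,green,yellow,black,white,orange}; column 7 has {blue,green,yellow,orange} — only red is left for (r3,c7).
row 7 has {red,blue,green,yellow,white}; column 7 has {red,blue,green,yellow,orange} — only black is left for (r7,c7).
row 1 has {red,green,yellow,orange}; column 1 has {red,blue,yellow,white} — only black is left for (r1,c1).
row 1 has {red,green,yellow,black,orange}; column 3 has {red,green,yellow,black,white,orange} — only blue is left for (r1,c3).
row 1 has {red,blue,green,yellow,black,orange}; column 7 has {red,blue,green,yellow,black,orange} — only white is left for (r1,c7).
row 2 has {red,blue,yellow,black,white,orange}; column 1 has {red,blue,yellow,black,white} — only green is left for (r2,c1).
row 7 has {red,blue,green,yellow,black,white}; column 1 has {red,blue,green,yellow,black,white} — only orange is left for (r7,c1).

black orange blue red yellow green white / green yellow black blue red white orange / white green orange black blue yellow red / red black yellow orange white blue green / blue red green white black orange yellow / yellow white red green orange black blue / orange blue white yellow green red black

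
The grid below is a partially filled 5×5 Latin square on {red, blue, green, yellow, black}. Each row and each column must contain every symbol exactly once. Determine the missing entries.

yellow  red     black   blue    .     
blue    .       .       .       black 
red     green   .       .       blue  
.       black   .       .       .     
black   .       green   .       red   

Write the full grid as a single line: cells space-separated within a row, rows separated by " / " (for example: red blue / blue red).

yellow red black blue green / blue yellow red green black / red green yellow black blue / green black blue red yellow / black blue green yellow red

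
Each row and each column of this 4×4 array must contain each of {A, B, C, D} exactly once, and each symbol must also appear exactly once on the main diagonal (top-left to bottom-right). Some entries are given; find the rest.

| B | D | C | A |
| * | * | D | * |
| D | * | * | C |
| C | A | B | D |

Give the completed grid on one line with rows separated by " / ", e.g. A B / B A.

(r2,c1) = A
(r2,c2) = C
(r2,c4) = B
(r3,c2) = B
(r3,c3) = A

B D C A / A C D B / D B A C / C A B D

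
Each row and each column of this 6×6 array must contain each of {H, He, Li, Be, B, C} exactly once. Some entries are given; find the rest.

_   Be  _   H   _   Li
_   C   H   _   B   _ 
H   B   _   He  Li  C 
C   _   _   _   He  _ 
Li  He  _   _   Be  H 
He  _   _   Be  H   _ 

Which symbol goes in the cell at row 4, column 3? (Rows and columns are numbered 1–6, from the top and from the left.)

Li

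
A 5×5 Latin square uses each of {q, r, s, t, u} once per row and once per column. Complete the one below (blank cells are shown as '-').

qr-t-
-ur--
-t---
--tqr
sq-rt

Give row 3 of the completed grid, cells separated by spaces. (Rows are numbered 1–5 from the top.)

(r2,c1) = t
(r2,c4) = s
(r2,c5) = q
(r3,c4) = u
(r3,c5) = s
(r4,c1) = u
(r4,c2) = s
(r5,c3) = u
(r1,c3) = s
(r1,c5) = u
(r3,c1) = r
(r3,c3) = q

r t q u s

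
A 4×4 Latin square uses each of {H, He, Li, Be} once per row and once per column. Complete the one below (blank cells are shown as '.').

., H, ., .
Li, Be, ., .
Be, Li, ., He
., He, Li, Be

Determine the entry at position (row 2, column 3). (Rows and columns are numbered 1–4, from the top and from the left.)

Cell (r1,c1): row 1 has {H}; column 1 has {Li,Be} → He.
Cell (r1,c3): row 1 has {H,He}; column 3 has {Li} → Be.
Cell (r1,c4): row 1 has {H,He,Be}; column 4 has {He,Be} → Li.
Cell (r2,c4): row 2 has {Li,Be}; column 4 has {He,Li,Be} → H.
Cell (r3,c3): row 3 has {He,Li,Be}; column 3 has {Li,Be} → H.
Cell (r4,c1): row 4 has {He,Li,Be}; column 1 has {He,Li,Be} → H.
Cell (r2,c3): row 2 has {H,Li,Be}; column 3 has {H,Li,Be} → He.

He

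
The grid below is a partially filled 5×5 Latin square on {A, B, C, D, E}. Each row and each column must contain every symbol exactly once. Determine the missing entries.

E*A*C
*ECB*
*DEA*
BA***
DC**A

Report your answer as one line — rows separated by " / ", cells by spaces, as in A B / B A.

(r1,c2) = B
(r1,c4) = D
(r2,c1) = A
(r2,c5) = D
(r3,c1) = C
(r3,c5) = B
(r4,c3) = D
(r4,c5) = E
(r5,c3) = B
(r5,c4) = E
(r4,c4) = C

E B A D C / A E C B D / C D E A B / B A D C E / D C B E A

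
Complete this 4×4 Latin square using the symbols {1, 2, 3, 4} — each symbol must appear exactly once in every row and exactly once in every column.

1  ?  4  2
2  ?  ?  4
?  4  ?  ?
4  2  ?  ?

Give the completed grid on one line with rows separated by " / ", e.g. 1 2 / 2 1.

1 3 4 2 / 2 1 3 4 / 3 4 2 1 / 4 2 1 3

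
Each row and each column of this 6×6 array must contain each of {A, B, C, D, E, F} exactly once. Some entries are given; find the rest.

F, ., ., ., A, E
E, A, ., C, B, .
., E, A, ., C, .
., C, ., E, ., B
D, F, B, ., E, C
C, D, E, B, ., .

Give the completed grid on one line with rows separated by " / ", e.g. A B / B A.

F B C D A E / E A D C B F / B E A F C D / A C F E D B / D F B A E C / C D E B F A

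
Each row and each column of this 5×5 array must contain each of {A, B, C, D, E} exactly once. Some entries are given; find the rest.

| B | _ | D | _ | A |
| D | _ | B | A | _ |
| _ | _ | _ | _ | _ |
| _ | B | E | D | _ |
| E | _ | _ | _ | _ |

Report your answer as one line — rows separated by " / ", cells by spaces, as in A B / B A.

(r4,c5) = C
(r2,c5) = E
(r4,c1) = A
(r2,c2) = C
(r3,c1) = C
(r3,c3) = A
(r5,c3) = C
(r5,c4) = B
(r5,c5) = D
(r1,c2) = E
(r1,c4) = C
(r3,c2) = D
(r3,c4) = E
(r3,c5) = B
(r5,c2) = A

B E D C A / D C B A E / C D A E B / A B E D C / E A C B D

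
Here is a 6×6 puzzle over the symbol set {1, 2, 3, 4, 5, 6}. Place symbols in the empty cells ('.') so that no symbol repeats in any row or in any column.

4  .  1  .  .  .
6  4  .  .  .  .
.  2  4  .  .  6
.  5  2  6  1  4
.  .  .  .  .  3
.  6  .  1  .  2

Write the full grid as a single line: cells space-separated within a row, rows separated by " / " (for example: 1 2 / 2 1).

4 3 1 2 6 5 / 6 4 5 3 2 1 / 1 2 4 5 3 6 / 3 5 2 6 1 4 / 2 1 6 4 5 3 / 5 6 3 1 4 2

(r1,c2) = 3
(r1,c6) = 5
(r2,c6) = 1
(r4,c1) = 3
(r5,c2) = 1
(r6,c1) = 5
(r6,c3) = 3
(r6,c5) = 4
(r1,c4) = 2
(r1,c5) = 6
(r2,c3) = 5
(r2,c4) = 3
(r2,c5) = 2
(r3,c1) = 1
(r3,c4) = 5
(r3,c5) = 3
(r5,c1) = 2
(r5,c3) = 6
(r5,c4) = 4
(r5,c5) = 5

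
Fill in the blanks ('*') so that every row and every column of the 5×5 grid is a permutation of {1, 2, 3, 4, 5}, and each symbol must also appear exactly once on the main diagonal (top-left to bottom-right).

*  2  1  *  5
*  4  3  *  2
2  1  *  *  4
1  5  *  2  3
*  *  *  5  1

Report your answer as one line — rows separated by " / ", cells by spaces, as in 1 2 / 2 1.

3 2 1 4 5 / 5 4 3 1 2 / 2 1 5 3 4 / 1 5 4 2 3 / 4 3 2 5 1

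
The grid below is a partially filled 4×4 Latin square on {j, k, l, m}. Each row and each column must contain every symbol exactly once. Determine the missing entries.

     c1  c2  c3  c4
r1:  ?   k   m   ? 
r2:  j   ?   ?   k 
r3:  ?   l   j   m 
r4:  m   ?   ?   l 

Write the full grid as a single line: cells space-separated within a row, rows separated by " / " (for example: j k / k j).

At row 1, column 1: row 1 has {k,m}; column 1 has {j,m}; that leaves l.
At row 1, column 4: row 1 has {k,l,m}; column 4 has {k,l,m}; that leaves j.
At row 2, column 2: row 2 has {j,k}; column 2 has {k,l}; that leaves m.
At row 2, column 3: row 2 has {j,k,m}; column 3 has {j,m}; that leaves l.
At row 3, column 1: row 3 has {j,l,m}; column 1 has {j,l,m}; that leaves k.
At row 4, column 2: row 4 has {l,m}; column 2 has {k,l,m}; that leaves j.
At row 4, column 3: row 4 has {j,l,m}; column 3 has {j,l,m}; that leaves k.

l k m j / j m l k / k l j m / m j k l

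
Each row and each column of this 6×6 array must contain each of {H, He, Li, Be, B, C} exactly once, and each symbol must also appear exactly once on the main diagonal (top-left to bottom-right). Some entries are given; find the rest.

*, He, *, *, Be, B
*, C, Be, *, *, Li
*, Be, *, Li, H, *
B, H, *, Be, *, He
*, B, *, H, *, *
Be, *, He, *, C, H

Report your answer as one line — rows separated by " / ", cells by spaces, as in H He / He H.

Li He H C Be B / H C Be He B Li / He Be B Li H C / B H C Be Li He / C B Li H He Be / Be Li He B C H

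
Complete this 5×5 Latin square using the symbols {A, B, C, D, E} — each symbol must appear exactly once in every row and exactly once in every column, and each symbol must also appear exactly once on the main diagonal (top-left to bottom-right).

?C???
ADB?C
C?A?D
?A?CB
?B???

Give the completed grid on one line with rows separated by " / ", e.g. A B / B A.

Cell (r2,c4): row 2 has {A,B,C,D}; column 4 has {C} → E.
Cell (r3,c2): row 3 has {A,C,D}; column 2 has {A,B,C,D} → E.
Cell (r3,c4): row 3 has {A,C,D,E}; column 4 has {C,E} → B.
Cell (r5,c5): row 5 has {B}; column 5 has {B,C,D}; the diagonal has {A,C,D} → E.
Cell (r1,c1): row 1 has {C}; column 1 has {A,C}; the diagonal has {A,C,D,E} → B.
Cell (r1,c5): row 1 has {B,C}; column 5 has {B,C,D,E} → A.
Cell (r5,c1): row 5 has {B,E}; column 1 has {A,B,C} → D.
Cell (r5,c3): row 5 has {B,D,E}; column 3 has {A,B} → C.
Cell (r5,c4): row 5 has {B,C,D,E}; column 4 has {B,C,E} → A.
Cell (r1,c4): row 1 has {A,B,C}; column 4 has {A,B,C,E} → D.
Cell (r4,c1): row 4 has {A,B,C}; column 1 has {A,B,C,D} → E.
Cell (r4,c3): row 4 has {A,B,C,E}; column 3 has {A,B,C} → D.
Cell (r1,c3): row 1 has {A,B,C,D}; column 3 has {A,B,C,D} → E.

B C E D A / A D B E C / C E A B D / E A D C B / D B C A E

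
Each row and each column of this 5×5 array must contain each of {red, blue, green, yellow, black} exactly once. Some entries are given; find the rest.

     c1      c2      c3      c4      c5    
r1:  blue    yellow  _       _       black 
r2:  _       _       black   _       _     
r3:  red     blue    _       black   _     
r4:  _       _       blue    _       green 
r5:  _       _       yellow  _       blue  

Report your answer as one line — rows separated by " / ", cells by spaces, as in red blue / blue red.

blue yellow red green black / yellow green black blue red / red blue green black yellow / black red blue yellow green / green black yellow red blue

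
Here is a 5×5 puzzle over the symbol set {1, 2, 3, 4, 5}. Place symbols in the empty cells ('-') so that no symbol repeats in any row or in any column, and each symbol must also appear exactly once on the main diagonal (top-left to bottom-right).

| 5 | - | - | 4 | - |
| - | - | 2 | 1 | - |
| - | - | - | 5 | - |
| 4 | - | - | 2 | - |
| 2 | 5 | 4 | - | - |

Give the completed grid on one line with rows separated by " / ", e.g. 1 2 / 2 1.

(r2,c1) = 3
(r2,c2) = 4
(r2,c5) = 5
(r3,c1) = 1
(r3,c3) = 3
(r5,c4) = 3
(r5,c5) = 1
(r1,c3) = 1
(r3,c2) = 2
(r3,c5) = 4
(r4,c3) = 5
(r4,c5) = 3
(r1,c2) = 3
(r1,c5) = 2
(r4,c2) = 1

5 3 1 4 2 / 3 4 2 1 5 / 1 2 3 5 4 / 4 1 5 2 3 / 2 5 4 3 1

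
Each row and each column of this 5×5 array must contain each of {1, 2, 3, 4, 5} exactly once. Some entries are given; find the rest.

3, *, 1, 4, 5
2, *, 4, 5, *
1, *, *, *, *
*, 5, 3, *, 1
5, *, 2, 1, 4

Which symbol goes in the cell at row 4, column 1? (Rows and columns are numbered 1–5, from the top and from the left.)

4

(r1,c2): row 1 has {1,3,4,5}; column 2 has {5}, so it must be 2.
(r2,c5): row 2 has {2,4,5}; column 5 has {1,4,5}, so it must be 3.
(r3,c3): row 3 has {1}; column 3 has {1,2,3,4}, so it must be 5.
(r3,c5): row 3 has {1,5}; column 5 has {1,3,4,5}, so it must be 2.
(r4,c1): row 4 has {1,3,5}; column 1 has {1,2,3,5}, so it must be 4.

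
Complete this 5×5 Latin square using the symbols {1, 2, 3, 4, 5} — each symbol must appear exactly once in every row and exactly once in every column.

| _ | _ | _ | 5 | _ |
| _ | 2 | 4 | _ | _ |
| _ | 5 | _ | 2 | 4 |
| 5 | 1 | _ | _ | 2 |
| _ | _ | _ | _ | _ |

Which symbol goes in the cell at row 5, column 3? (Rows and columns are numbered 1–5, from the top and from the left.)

5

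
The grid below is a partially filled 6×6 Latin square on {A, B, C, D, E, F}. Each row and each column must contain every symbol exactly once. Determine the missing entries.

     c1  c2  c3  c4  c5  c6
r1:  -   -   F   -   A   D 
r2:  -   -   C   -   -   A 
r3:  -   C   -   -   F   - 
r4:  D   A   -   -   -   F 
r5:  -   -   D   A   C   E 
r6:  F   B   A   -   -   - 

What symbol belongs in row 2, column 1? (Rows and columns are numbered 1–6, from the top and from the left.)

E

(r1,c2) = E
(r3,c6) = B
(r5,c1) = B
(r5,c2) = F
(r6,c6) = C
(r1,c1) = C
(r1,c4) = B
(r2,c1) = E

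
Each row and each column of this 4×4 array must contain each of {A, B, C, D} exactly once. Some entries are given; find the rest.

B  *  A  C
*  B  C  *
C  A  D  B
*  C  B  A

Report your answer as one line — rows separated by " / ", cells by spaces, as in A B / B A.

B D A C / A B C D / C A D B / D C B A

(r1,c2): row 1 has {A,B,C}; column 2 has {A,B,C}, so it must be D.
(r2,c4): row 2 has {B,C}; column 4 has {A,B,C}, so it must be D.
(r4,c1): row 4 has {A,B,C}; column 1 has {B,C}, so it must be D.
(r2,c1): row 2 has {B,C,D}; column 1 has {B,C,D}, so it must be A.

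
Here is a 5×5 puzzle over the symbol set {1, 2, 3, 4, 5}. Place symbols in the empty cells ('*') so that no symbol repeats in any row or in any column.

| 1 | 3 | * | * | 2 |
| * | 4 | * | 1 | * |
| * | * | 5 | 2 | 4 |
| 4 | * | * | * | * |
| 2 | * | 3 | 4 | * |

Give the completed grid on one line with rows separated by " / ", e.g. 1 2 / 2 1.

1 3 4 5 2 / 5 4 2 1 3 / 3 1 5 2 4 / 4 2 1 3 5 / 2 5 3 4 1

row 1 has {1,2,3}; column 3 has {3,5} — only 4 is left for (r1,c3).
row 1 has {1,2,3,4}; column 4 has {1,2,4} — only 5 is left for (r1,c4).
row 2 has {1,4}; column 3 has {3,4,5} — only 2 is left for (r2,c3).
row 3 has {2,4,5}; column 1 has {1,2,4} — only 3 is left for (r3,c1).
row 3 has {2,3,4,5}; column 2 has {3,4} — only 1 is left for (r3,c2).
row 4 has {4}; column 3 has {2,3,4,5} — only 1 is left for (r4,c3).
row 4 has {1,4}; column 4 has {1,2,4,5} — only 3 is left for (r4,c4).
row 4 has {1,3,4}; column 5 has {2,4} — only 5 is left for (r4,c5).
row 5 has {2,3,4}; column 2 has {1,3,4} — only 5 is left for (r5,c2).
row 5 has {2,3,4,5}; column 5 has {2,4,5} — only 1 is left for (r5,c5).
row 2 has {1,2,4}; column 1 has {1,2,3,4} — only 5 is left for (r2,c1).
row 2 has {1,2,4,5}; column 5 has {1,2,4,5} — only 3 is left for (r2,c5).
row 4 has {1,3,4,5}; column 2 has {1,3,4,5} — only 2 is left for (r4,c2).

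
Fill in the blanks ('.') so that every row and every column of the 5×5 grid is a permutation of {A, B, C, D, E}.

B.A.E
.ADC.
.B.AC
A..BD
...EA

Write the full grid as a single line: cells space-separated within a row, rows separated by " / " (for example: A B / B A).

(r1,c4) = D
(r2,c1) = E
(r2,c5) = B
(r3,c1) = D
(r3,c3) = E
(r4,c3) = C
(r5,c1) = C
(r5,c2) = D
(r5,c3) = B
(r1,c2) = C
(r4,c2) = E

B C A D E / E A D C B / D B E A C / A E C B D / C D B E A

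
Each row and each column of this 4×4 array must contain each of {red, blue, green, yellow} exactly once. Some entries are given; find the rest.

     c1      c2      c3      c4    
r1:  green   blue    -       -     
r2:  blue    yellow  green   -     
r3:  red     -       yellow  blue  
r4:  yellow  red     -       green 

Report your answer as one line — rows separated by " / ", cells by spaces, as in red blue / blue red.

green blue red yellow / blue yellow green red / red green yellow blue / yellow red blue green

(r1,c3) = red
(r1,c4) = yellow
(r2,c4) = red
(r3,c2) = green
(r4,c3) = blue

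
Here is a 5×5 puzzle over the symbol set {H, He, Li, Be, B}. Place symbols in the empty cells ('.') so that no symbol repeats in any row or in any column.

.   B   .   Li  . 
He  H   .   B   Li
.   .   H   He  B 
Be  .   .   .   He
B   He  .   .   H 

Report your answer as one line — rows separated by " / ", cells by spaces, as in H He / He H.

H B He Li Be / He H Be B Li / Li Be H He B / Be Li B H He / B He Li Be H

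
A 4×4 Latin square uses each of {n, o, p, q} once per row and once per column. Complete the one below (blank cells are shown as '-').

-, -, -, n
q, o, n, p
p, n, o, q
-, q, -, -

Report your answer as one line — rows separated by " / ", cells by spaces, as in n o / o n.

At row 1, column 1: row 1 has {n}; column 1 has {p,q}; that leaves o.
At row 1, column 2: row 1 has {n,o}; column 2 has {n,o,q}; that leaves p.
At row 1, column 3: row 1 has {n,o,p}; column 3 has {n,o}; that leaves q.
At row 4, column 1: row 4 has {q}; column 1 has {o,p,q}; that leaves n.
At row 4, column 3: row 4 has {n,q}; column 3 has {n,o,q}; that leaves p.
At row 4, column 4: row 4 has {n,p,q}; column 4 has {n,p,q}; that leaves o.

o p q n / q o n p / p n o q / n q p o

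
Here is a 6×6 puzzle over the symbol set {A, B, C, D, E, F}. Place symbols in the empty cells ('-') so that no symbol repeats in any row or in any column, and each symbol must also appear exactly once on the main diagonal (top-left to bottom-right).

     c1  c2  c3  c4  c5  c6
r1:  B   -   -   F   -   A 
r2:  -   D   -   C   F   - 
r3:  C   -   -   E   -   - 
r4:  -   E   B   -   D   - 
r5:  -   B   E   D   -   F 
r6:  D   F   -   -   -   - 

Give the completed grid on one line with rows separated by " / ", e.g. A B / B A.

(r1,c2) = C
(r1,c3) = D
(r1,c5) = E
(r2,c3) = A
(r3,c2) = A
(r3,c3) = F
(r3,c5) = B
(r3,c6) = D
(r4,c4) = A
(r4,c6) = C
(r5,c1) = A
(r5,c5) = C
(r6,c3) = C
(r6,c4) = B
(r6,c5) = A
(r6,c6) = E
(r2,c1) = E
(r2,c6) = B
(r4,c1) = F

B C D F E A / E D A C F B / C A F E B D / F E B A D C / A B E D C F / D F C B A E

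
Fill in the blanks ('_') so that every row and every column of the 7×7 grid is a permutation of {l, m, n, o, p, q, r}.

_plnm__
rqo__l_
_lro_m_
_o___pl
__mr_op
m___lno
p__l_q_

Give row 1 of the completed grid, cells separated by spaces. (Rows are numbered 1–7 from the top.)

(r1,c6) = r
(r1,c7) = q
(r3,c7) = n
(r5,c2) = n
(r5,c5) = q
(r6,c2) = r
(r7,c2) = m
(r7,c3) = n
(r7,c7) = r
(r1,c1) = o

o p l n m r q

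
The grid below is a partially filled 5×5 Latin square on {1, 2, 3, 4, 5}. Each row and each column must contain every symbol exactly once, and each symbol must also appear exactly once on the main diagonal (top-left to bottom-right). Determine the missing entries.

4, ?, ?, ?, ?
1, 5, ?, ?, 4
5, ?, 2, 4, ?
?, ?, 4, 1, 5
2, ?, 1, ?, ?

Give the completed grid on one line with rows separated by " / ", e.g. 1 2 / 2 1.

4 1 5 3 2 / 1 5 3 2 4 / 5 3 2 4 1 / 3 2 4 1 5 / 2 4 1 5 3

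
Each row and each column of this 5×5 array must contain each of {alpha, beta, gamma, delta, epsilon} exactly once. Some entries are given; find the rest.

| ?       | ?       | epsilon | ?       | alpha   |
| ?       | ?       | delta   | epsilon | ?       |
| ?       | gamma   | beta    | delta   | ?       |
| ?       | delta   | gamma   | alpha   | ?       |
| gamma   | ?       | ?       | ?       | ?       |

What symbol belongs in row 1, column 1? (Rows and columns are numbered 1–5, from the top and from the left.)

(r1,c2) = beta
(r1,c4) = gamma
(r2,c2) = alpha
(r3,c5) = epsilon
(r4,c5) = beta
(r5,c2) = epsilon
(r5,c3) = alpha
(r5,c4) = beta
(r5,c5) = delta
(r1,c1) = delta

delta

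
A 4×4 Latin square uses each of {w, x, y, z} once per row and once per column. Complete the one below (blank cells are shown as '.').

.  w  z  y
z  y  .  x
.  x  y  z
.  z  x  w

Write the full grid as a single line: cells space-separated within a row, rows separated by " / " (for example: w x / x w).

(r1,c1) = x
(r2,c3) = w
(r3,c1) = w
(r4,c1) = y

x w z y / z y w x / w x y z / y z x w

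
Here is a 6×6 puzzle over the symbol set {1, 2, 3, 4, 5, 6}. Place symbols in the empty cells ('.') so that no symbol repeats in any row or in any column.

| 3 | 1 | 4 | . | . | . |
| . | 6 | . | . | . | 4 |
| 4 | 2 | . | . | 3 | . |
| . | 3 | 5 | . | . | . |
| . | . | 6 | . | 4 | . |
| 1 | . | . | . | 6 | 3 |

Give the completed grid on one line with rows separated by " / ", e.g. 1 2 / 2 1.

3 1 4 2 5 6 / 5 6 3 1 2 4 / 4 2 1 6 3 5 / 6 3 5 4 1 2 / 2 5 6 3 4 1 / 1 4 2 5 6 3

Cell (r3,c3): row 3 has {2,3,4}; column 3 has {4,5,6} → 1.
Cell (r5,c2): row 5 has {4,6}; column 2 has {1,2,3,6} → 5.
Cell (r6,c2): row 6 has {1,3,6}; column 2 has {1,2,3,5,6} → 4.
Cell (r6,c3): row 6 has {1,3,4,6}; column 3 has {1,4,5,6} → 2.
Cell (r6,c4): row 6 has {1,2,3,4,6}; column 4 is empty so far → 5.
Cell (r2,c3): row 2 has {4,6}; column 3 has {1,2,4,5,6} → 3.
Cell (r3,c4): row 3 has {1,2,3,4}; column 4 has {5} → 6.
Cell (r3,c6): row 3 has {1,2,3,4,6}; column 6 has {3,4} → 5.
Cell (r5,c1): row 5 has {4,5,6}; column 1 has {1,3,4} → 2.
Cell (r5,c6): row 5 has {2,4,5,6}; column 6 has {3,4,5} → 1.
Cell (r1,c4): row 1 has {1,3,4}; column 4 has {5,6} → 2.
Cell (r1,c5): row 1 has {1,2,3,4}; column 5 has {3,4,6} → 5.
Cell (r1,c6): row 1 has {1,2,3,4,5}; column 6 has {1,3,4,5} → 6.
Cell (r2,c1): row 2 has {3,4,6}; column 1 has {1,2,3,4} → 5.
Cell (r2,c4): row 2 has {3,4,5,6}; column 4 has {2,5,6} → 1.
Cell (r2,c5): row 2 has {1,3,4,5,6}; column 5 has {3,4,5,6} → 2.
Cell (r4,c1): row 4 has {3,5}; column 1 has {1,2,3,4,5} → 6.
Cell (r4,c4): row 4 has {3,5,6}; column 4 has {1,2,5,6} → 4.
Cell (r4,c5): row 4 has {3,4,5,6}; column 5 has {2,3,4,5,6} → 1.
Cell (r4,c6): row 4 has {1,3,4,5,6}; column 6 has {1,3,4,5,6} → 2.
Cell (r5,c4): row 5 has {1,2,4,5,6}; column 4 has {1,2,4,5,6} → 3.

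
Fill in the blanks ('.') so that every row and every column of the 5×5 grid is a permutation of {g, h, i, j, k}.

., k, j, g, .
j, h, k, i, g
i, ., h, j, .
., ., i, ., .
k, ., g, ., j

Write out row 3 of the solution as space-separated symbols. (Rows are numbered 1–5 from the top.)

i g h j k

Cell (r1,c1): row 1 has {g,j,k}; column 1 has {i,j,k} → h.
Cell (r1,c5): row 1 has {g,h,j,k}; column 5 has {g,j} → i.
Cell (r3,c2): row 3 has {h,i,j}; column 2 has {h,k} → g.
Cell (r3,c5): row 3 has {g,h,i,j}; column 5 has {g,i,j} → k.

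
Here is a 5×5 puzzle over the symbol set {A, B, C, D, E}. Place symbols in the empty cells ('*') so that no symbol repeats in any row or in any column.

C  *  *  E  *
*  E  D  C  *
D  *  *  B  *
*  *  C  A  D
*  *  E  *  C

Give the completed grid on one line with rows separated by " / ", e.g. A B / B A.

C D B E A / A E D C B / D C A B E / E B C A D / B A E D C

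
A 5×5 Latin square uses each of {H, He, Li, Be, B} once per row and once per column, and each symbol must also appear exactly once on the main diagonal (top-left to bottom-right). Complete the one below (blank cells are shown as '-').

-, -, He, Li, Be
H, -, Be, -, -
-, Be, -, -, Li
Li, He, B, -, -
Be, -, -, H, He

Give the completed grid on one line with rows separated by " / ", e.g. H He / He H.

row 1 has {He,Li,Be}; column 1 has {H,Li,Be}; the diagonal has {He} — only B is left for (r1,c1).
row 1 has {He,Li,Be,B}; column 2 has {He,Be} — only H is left for (r1,c2).
row 2 has {H,Be}; column 2 has {H,He,Be}; the diagonal has {He,B} — only Li is left for (r2,c2).
row 2 has {H,Li,Be}; column 5 has {He,Li,Be} — only B is left for (r2,c5).
row 3 has {Li,Be}; column 1 has {H,Li,Be,B} — only He is left for (r3,c1).
row 3 has {He,Li,Be}; column 3 has {He,Be,B}; the diagonal has {He,Li,B} — only H is left for (r3,c3).
row 3 has {H,He,Li,Be}; column 4 has {H,Li} — only B is left for (r3,c4).
row 4 has {He,Li,B}; column 4 has {H,Li,B}; the diagonal has {H,He,Li,B} — only Be is left for (r4,c4).
row 4 has {He,Li,Be,B}; column 5 has {He,Li,Be,B} — only H is left for (r4,c5).
row 5 has {H,He,Be}; column 2 has {H,He,Li,Be} — only B is left for (r5,c2).
row 5 has {H,He,Be,B}; column 3 has {H,He,Be,B} — only Li is left for (r5,c3).
row 2 has {H,Li,Be,B}; column 4 has {H,Li,Be,B} — only He is left for (r2,c4).

B H He Li Be / H Li Be He B / He Be H B Li / Li He B Be H / Be B Li H He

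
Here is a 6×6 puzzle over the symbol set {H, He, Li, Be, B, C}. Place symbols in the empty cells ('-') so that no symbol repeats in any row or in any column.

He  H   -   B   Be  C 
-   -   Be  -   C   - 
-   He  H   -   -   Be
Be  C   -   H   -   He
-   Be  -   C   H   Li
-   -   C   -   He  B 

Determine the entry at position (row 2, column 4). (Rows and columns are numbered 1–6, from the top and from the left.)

At row 1, column 3: row 1 has {H,He,Be,B,C}; column 3 has {H,Be,C}; that leaves Li.
At row 2, column 6: row 2 has {Be,C}; column 6 has {He,Li,Be,B,C}; that leaves H.
At row 3, column 4: row 3 has {H,He,Be}; column 4 has {H,B,C}; that leaves Li.
At row 3, column 5: row 3 has {H,He,Li,Be}; column 5 has {H,He,Be,C}; that leaves B.
At row 4, column 3: row 4 has {H,He,Be,C}; column 3 has {H,Li,Be,C}; that leaves B.
At row 4, column 5: row 4 has {H,He,Be,B,C}; column 5 has {H,He,Be,B,C}; that leaves Li.
At row 5, column 1: row 5 has {H,Li,Be,C}; column 1 has {He,Be}; that leaves B.
At row 5, column 3: row 5 has {H,Li,Be,B,C}; column 3 has {H,Li,Be,B,C}; that leaves He.
At row 6, column 2: row 6 has {He,B,C}; column 2 has {H,He,Be,C}; that leaves Li.
At row 6, column 4: row 6 has {He,Li,B,C}; column 4 has {H,Li,B,C}; that leaves Be.
At row 2, column 1: row 2 has {H,Be,C}; column 1 has {He,Be,B}; that leaves Li.
At row 2, column 2: row 2 has {H,Li,Be,C}; column 2 has {H,He,Li,Be,C}; that leaves B.
At row 2, column 4: row 2 has {H,Li,Be,B,C}; column 4 has {H,Li,Be,B,C}; that leaves He.

He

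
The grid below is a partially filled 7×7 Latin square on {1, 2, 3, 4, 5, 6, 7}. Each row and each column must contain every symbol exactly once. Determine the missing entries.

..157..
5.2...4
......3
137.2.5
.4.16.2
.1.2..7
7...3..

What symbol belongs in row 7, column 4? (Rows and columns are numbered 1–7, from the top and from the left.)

4

(r1,c7) = 6
(r2,c5) = 1
(r5,c1) = 3
(r5,c3) = 5
(r5,c6) = 7
(r7,c7) = 1
(r1,c2) = 2
(r1,c1) = 4
(r1,c6) = 3
(r2,c6) = 6
(r4,c6) = 4
(r6,c1) = 6
(r6,c6) = 5
(r7,c6) = 2
(r2,c2) = 7
(r2,c4) = 3
(r3,c1) = 2
(r3,c6) = 1
(r4,c4) = 6
(r6,c5) = 4
(r7,c4) = 4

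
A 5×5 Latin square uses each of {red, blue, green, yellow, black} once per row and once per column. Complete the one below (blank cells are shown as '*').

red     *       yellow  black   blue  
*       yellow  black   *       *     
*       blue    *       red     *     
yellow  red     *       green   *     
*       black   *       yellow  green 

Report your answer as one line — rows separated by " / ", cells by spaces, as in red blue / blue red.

red green yellow black blue / green yellow black blue red / black blue green red yellow / yellow red blue green black / blue black red yellow green

(r1,c2): row 1 has {red,blue,yellow,black}; column 2 has {red,blue,yellow,black}, so it must be green.
(r2,c4): row 2 has {yellow,black}; column 4 has {red,green,yellow,black}, so it must be blue.
(r2,c5): row 2 has {blue,yellow,black}; column 5 has {blue,green}, so it must be red.
(r3,c3): row 3 has {red,blue}; column 3 has {yellow,black}, so it must be green.
(r4,c3): row 4 has {red,green,yellow}; column 3 has {green,yellow,black}, so it must be blue.
(r4,c5): row 4 has {red,blue,green,yellow}; column 5 has {red,blue,green}, so it must be black.
(r5,c1): row 5 has {green,yellow,black}; column 1 has {red,yellow}, so it must be blue.
(r5,c3): row 5 has {blue,green,yellow,black}; column 3 has {blue,green,yellow,black}, so it must be red.
(r2,c1): row 2 has {red,blue,yellow,black}; column 1 has {red,blue,yellow}, so it must be green.
(r3,c1): row 3 has {red,blue,green}; column 1 has {red,blue,green,yellow}, so it must be black.
(r3,c5): row 3 has {red,blue,green,black}; column 5 has {red,blue,green,black}, so it must be yellow.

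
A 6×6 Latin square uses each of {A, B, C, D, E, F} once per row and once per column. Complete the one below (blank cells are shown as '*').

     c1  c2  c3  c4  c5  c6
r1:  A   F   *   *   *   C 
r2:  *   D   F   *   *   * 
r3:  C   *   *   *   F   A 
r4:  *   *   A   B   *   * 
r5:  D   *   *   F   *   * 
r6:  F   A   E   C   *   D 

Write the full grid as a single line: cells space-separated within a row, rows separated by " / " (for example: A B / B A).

A F B D E C / B D F A C E / C B D E F A / E C A B D F / D E C F A B / F A E C B D

(r4,c1) = E
(r4,c2) = C
(r4,c5) = D
(r4,c6) = F
(r6,c5) = B
(r1,c5) = E
(r2,c1) = B
(r2,c6) = E
(r5,c6) = B
(r1,c4) = D
(r2,c4) = A
(r2,c5) = C
(r3,c4) = E
(r5,c2) = E
(r5,c3) = C
(r5,c5) = A
(r1,c3) = B
(r3,c2) = B
(r3,c3) = D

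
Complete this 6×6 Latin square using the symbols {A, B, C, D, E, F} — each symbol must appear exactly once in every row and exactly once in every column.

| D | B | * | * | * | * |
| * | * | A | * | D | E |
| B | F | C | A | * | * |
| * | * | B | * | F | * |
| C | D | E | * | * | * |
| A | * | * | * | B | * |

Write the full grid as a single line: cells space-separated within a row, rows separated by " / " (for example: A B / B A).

D B F E C A / F C A B D E / B F C A E D / E A B D F C / C D E F A B / A E D C B F

(r1,c3) = F
(r2,c1) = F
(r2,c2) = C
(r2,c4) = B
(r3,c5) = E
(r3,c6) = D
(r4,c1) = E
(r4,c2) = A
(r4,c6) = C
(r5,c4) = F
(r5,c5) = A
(r5,c6) = B
(r6,c2) = E
(r6,c3) = D
(r6,c4) = C
(r6,c6) = F
(r1,c4) = E
(r1,c5) = C
(r1,c6) = A
(r4,c4) = D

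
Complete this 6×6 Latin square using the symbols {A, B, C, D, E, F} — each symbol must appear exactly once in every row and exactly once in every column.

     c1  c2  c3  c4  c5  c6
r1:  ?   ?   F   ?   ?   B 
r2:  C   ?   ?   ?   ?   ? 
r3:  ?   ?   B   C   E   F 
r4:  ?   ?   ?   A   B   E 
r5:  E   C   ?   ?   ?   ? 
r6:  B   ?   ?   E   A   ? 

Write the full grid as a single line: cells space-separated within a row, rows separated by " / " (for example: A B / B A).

A E F D C B / C B E F D A / D A B C E F / F D C A B E / E C A B F D / B F D E A C

Cell (r1,c4): row 1 has {B,F}; column 4 has {A,C,E} → D.
Cell (r1,c5): row 1 has {B,D,F}; column 5 has {A,B,E} → C.
Cell (r1,c1): row 1 has {B,C,D,F}; column 1 has {B,C,E} → A.
Cell (r1,c2): row 1 has {A,B,C,D,F}; column 2 has {C} → E.
Cell (r3,c1): row 3 has {B,C,E,F}; column 1 has {A,B,C,E} → D.
Cell (r3,c2): row 3 has {B,C,D,E,F}; column 2 has {C,E} → A.
Cell (r4,c1): row 4 has {A,B,E}; column 1 has {A,B,C,D,E} → F.
Cell (r4,c2): row 4 has {A,B,E,F}; column 2 has {A,C,E} → D.
Cell (r4,c3): row 4 has {A,B,D,E,F}; column 3 has {B,F} → C.
Cell (r6,c2): row 6 has {A,B,E}; column 2 has {A,C,D,E} → F.
Cell (r6,c3): row 6 has {A,B,E,F}; column 3 has {B,C,F} → D.
Cell (r6,c6): row 6 has {A,B,D,E,F}; column 6 has {B,E,F} → C.
Cell (r2,c2): row 2 has {C}; column 2 has {A,C,D,E,F} → B.
Cell (r2,c4): row 2 has {B,C}; column 4 has {A,C,D,E} → F.
Cell (r2,c5): row 2 has {B,C,F}; column 5 has {A,B,C,E} → D.
Cell (r2,c6): row 2 has {B,C,D,F}; column 6 has {B,C,E,F} → A.
Cell (r5,c3): row 5 has {C,E}; column 3 has {B,C,D,F} → A.
Cell (r5,c4): row 5 has {A,C,E}; column 4 has {A,C,D,E,F} → B.
Cell (r5,c5): row 5 has {A,B,C,E}; column 5 has {A,B,C,D,E} → F.
Cell (r5,c6): row 5 has {A,B,C,E,F}; column 6 has {A,B,C,E,F} → D.
Cell (r2,c3): row 2 has {A,B,C,D,F}; column 3 has {A,B,C,D,F} → E.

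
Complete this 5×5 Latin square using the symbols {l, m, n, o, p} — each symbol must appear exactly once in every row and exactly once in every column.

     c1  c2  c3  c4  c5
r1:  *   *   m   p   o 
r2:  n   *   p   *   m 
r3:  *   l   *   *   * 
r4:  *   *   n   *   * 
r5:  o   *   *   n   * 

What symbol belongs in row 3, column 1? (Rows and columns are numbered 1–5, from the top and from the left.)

p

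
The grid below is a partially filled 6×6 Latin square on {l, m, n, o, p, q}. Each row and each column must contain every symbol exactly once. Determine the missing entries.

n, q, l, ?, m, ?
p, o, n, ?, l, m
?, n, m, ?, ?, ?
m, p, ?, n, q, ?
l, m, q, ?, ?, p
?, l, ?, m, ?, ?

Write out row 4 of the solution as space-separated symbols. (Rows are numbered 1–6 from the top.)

m p o n q l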